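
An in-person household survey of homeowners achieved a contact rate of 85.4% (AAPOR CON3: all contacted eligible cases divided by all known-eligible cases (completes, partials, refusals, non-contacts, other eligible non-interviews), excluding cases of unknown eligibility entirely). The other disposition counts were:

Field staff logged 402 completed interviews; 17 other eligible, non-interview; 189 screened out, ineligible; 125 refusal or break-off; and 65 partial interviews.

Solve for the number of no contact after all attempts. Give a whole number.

Numerator → 402 + 65 + 125 + 17 = 609
CON3 = 609 / D = 0.854
D = 609 / 0.854 = 713.1
Other denominator terms total 609
no contact after all attempts = 713.1 − 609 ≈ 104

104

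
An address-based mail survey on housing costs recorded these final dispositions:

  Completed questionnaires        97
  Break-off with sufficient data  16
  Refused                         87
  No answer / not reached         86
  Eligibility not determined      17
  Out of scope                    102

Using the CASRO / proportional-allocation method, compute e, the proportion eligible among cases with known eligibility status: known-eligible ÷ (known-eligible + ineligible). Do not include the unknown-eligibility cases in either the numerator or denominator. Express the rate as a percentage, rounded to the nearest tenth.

Determined eligible: 97 + 16 + 87 + 86 = 286
e = 286 / (286 + 102) = 286 / 388 = 0.7371

73.7%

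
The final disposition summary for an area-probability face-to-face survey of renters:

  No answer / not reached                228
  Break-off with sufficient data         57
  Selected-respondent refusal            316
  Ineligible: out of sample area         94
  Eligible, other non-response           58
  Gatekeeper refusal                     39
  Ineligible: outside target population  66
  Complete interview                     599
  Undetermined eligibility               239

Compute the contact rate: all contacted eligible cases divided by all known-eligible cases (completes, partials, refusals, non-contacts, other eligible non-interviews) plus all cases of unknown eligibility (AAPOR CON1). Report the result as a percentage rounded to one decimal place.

Declined to participate = 39 + 316 = 355
Screened out, ineligible = 66 + 94 = 160
Num: 599 + 57 + 355 + 58 = 1069
Denominator: 599 + 57 + 355 + 228 + 58 + 239 = 1536
CON1 = 1069 / 1536 = 0.6960

69.6%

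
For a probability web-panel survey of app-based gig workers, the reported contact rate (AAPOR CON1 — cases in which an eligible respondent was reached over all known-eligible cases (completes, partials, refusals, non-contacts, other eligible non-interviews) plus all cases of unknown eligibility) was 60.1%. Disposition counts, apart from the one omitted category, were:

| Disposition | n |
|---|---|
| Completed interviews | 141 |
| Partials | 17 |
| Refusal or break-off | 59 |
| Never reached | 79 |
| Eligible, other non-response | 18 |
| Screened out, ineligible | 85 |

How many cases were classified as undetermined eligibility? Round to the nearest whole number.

77

Top → 141 + 17 + 59 + 18 = 235
CON1 = 235 / D = 0.601
D = 235 / 0.601 = 391.0
Other denominator terms total 314
undetermined eligibility = 391.0 − 314 ≈ 77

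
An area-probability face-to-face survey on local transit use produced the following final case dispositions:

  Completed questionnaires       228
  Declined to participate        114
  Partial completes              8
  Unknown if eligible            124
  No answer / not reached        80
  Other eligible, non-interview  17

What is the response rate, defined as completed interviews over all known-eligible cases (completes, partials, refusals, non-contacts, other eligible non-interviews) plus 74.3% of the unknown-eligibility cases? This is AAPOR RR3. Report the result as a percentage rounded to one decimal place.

Top = 228
Determined eligible = 228 + 8 + 114 + 80 + 17 = 447
Eligible share of unknowns = 0.7430 × 124 = 92.13
Denominator = 447 + 92.13 = 539.13
RR3 = 228 / 539.13 = 0.4229

42.3%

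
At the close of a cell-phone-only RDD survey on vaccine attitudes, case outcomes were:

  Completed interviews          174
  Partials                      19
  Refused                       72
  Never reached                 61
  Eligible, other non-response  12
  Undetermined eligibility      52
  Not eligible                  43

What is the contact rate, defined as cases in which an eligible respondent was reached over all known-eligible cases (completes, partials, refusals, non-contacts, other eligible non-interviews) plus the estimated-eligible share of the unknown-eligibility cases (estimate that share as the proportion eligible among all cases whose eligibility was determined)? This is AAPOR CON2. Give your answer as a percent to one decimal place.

Top → 174 + 19 + 72 + 12 = 277
Eligible (known) → 174 + 19 + 72 + 61 + 12 = 338
e = 338 / (338 + 43) = 338 / 381 = 0.8871
e × U → 0.8871 × 52 = 46.13
Denom → 338 + 46.13 = 384.13
CON2 = 277 / 384.13 = 0.7211

72.1%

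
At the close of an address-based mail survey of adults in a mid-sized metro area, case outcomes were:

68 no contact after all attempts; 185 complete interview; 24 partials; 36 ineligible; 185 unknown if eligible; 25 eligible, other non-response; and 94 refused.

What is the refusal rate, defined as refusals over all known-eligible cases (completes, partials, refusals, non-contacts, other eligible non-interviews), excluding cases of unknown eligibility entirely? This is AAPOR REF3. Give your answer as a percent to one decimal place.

23.7%

Num = 94
Denominator = 185 + 24 + 94 + 68 + 25 = 396
REF3 = 94 / 396 = 0.2374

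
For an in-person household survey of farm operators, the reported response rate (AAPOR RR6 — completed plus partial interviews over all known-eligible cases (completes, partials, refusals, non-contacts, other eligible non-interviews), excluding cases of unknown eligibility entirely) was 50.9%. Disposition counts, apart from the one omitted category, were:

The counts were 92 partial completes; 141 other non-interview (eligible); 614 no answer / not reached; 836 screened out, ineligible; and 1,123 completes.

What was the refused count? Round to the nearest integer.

417

Top → 1123 + 92 = 1215
RR6 = 1215 / D = 0.509
D = 1215 / 0.509 = 2387.0
Remaining denominator categories sum to 1970
refused = 2387.0 − 1970 ≈ 417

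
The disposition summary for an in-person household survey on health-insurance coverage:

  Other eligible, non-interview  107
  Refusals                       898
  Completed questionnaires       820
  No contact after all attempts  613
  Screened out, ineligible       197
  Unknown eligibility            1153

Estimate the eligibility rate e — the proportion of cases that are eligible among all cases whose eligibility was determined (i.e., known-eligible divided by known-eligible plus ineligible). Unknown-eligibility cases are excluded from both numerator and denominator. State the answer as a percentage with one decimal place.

92.5%

Determined eligible = 820 + 898 + 613 + 107 = 2438
e = 2438 / (2438 + 197) = 2438 / 2635 = 0.9252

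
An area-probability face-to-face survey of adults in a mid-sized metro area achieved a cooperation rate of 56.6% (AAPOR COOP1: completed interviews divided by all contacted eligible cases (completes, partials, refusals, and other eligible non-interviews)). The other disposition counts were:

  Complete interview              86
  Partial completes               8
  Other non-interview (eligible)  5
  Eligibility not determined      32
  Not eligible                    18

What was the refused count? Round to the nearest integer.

COOP1 = 86 / D = 0.566
D = 86 / 0.566 = 151.9
Other denominator terms total 99
refused = 151.9 − 99 ≈ 53

53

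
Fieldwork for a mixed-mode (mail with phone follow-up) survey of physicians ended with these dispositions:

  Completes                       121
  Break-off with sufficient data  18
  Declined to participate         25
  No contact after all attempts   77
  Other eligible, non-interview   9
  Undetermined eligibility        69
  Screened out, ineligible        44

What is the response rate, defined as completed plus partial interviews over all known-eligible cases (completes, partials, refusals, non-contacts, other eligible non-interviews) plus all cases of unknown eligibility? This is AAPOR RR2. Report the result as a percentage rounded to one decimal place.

Top = 121 + 18 = 139
Base = 121 + 18 + 25 + 77 + 9 + 69 = 319
RR2 = 139 / 319 = 0.4357

43.6%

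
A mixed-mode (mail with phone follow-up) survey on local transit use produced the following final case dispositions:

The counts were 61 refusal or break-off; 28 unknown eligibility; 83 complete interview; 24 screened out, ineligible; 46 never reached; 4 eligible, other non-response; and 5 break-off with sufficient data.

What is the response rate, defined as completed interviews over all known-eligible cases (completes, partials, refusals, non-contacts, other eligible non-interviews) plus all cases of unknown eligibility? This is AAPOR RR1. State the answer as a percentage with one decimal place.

36.6%

Top → 83
Denom → 83 + 5 + 61 + 46 + 4 + 28 = 227
RR1 = 83 / 227 = 0.3656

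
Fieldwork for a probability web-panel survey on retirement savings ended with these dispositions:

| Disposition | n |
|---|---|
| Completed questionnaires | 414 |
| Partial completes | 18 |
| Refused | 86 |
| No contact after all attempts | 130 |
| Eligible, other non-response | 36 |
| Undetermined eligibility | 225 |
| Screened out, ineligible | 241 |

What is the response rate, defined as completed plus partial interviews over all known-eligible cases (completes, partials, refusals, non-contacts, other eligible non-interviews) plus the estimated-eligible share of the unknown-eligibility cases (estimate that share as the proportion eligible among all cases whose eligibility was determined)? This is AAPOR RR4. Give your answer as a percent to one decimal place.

Num = 414 + 18 = 432
Determined eligible = 414 + 18 + 86 + 130 + 36 = 684
e = 684 / (684 + 241) = 684 / 925 = 0.7395
Estimated eligible among unknowns = 0.7395 × 225 = 166.39
Base = 684 + 166.39 = 850.39
RR4 = 432 / 850.39 = 0.5080

50.8%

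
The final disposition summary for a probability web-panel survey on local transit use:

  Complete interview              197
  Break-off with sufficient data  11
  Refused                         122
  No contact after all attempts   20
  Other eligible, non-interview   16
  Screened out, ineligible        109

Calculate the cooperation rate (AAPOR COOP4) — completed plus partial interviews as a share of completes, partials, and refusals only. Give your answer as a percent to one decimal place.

63.0%

Numerator: 197 + 11 = 208
Denominator: 197 + 11 + 122 = 330
COOP4 = 208 / 330 = 0.6303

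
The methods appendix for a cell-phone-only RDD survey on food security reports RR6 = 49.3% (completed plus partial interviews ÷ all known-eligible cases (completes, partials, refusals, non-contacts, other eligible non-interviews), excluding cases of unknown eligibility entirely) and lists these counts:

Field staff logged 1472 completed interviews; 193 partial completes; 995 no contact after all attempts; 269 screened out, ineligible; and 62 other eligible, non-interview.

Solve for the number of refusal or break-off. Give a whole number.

655

Top → 1472 + 193 = 1665
RR6 = 1665 / D = 0.493
D = 1665 / 0.493 = 3377.3
Rest of base = 2722
refusal or break-off = 3377.3 − 2722 ≈ 655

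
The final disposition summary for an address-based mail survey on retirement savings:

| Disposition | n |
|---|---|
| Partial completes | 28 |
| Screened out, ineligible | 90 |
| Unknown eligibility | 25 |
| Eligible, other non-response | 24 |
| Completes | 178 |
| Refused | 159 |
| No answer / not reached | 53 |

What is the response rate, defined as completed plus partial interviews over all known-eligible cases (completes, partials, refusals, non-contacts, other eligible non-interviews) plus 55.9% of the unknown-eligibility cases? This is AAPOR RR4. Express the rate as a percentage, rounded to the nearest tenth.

Top: 178 + 28 = 206
Determined eligible: 178 + 28 + 159 + 53 + 24 = 442
Estimated eligible among unknowns: 0.5590 × 25 = 13.98
Denominator: 442 + 13.98 = 455.98
RR4 = 206 / 455.98 = 0.4518

45.2%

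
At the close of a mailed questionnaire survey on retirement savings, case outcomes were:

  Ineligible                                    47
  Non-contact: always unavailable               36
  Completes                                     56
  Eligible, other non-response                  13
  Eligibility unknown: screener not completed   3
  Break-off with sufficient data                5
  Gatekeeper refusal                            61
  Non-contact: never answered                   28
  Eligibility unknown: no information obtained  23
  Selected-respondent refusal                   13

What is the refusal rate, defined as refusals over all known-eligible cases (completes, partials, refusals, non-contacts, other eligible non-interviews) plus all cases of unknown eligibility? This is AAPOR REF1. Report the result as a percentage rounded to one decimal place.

Declined to participate = 61 + 13 = 74
No contact after all attempts = 28 + 36 = 64
Unknown eligibility = 3 + 23 = 26
Top: 74
Denom: 56 + 5 + 74 + 64 + 13 + 26 = 238
REF1 = 74 / 238 = 0.3109

31.1%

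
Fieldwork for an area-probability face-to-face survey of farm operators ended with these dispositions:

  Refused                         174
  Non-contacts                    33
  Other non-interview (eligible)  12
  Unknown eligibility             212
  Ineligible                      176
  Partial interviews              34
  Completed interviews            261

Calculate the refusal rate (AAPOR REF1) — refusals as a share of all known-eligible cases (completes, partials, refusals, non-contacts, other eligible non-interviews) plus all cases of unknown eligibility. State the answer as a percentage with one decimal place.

Numerator = 174
Denominator = 261 + 34 + 174 + 33 + 12 + 212 = 726
REF1 = 174 / 726 = 0.2397

24.0%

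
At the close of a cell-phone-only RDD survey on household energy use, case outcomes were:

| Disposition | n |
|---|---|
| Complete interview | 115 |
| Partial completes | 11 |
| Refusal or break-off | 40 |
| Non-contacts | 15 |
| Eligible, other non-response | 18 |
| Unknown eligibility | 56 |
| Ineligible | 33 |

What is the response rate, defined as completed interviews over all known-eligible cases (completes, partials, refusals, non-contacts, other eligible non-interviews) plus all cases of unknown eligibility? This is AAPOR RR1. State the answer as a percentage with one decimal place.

45.1%

Top = 115
Base = 115 + 11 + 40 + 15 + 18 + 56 = 255
RR1 = 115 / 255 = 0.4510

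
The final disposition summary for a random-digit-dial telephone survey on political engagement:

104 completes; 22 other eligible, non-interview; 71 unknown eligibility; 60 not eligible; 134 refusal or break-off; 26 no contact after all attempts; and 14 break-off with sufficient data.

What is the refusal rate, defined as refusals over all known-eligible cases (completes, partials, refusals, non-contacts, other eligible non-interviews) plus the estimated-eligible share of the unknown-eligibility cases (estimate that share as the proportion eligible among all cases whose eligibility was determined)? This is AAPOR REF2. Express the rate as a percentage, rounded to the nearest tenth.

37.3%

Num: 134
Determined eligible: 104 + 14 + 134 + 26 + 22 = 300
e = 300 / (300 + 60) = 300 / 360 = 0.8333
e × U: 0.8333 × 71 = 59.16
Denominator: 300 + 59.16 = 359.16
REF2 = 134 / 359.16 = 0.3731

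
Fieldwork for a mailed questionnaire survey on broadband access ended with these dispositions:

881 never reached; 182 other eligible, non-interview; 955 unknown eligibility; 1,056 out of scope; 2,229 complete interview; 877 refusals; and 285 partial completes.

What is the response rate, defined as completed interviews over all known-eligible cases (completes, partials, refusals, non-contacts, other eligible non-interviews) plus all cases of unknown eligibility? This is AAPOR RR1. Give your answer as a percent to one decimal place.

41.2%

Num: 2229
Denominator: 2229 + 285 + 877 + 881 + 182 + 955 = 5409
RR1 = 2229 / 5409 = 0.4121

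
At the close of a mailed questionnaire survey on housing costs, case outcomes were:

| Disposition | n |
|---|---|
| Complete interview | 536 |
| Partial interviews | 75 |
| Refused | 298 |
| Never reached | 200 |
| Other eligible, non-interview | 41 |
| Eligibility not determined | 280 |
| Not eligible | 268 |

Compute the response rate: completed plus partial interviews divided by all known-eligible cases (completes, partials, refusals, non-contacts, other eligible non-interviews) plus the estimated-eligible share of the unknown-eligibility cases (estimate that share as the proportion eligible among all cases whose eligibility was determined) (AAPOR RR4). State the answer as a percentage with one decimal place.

Top → 536 + 75 = 611
Known eligible → 536 + 75 + 298 + 200 + 41 = 1150
e = 1150 / (1150 + 268) = 1150 / 1418 = 0.8110
e × U → 0.8110 × 280 = 227.08
Denominator → 1150 + 227.08 = 1377.08
RR4 = 611 / 1377.08 = 0.4437

44.4%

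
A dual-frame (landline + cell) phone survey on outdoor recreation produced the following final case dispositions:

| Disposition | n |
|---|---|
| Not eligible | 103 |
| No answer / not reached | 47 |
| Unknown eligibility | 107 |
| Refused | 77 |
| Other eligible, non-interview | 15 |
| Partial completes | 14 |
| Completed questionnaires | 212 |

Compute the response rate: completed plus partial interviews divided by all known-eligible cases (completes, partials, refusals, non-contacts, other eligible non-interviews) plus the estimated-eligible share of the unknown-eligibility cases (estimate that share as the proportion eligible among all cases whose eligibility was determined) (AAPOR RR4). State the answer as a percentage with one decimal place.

Num = 212 + 14 = 226
Eligible (known) = 212 + 14 + 77 + 47 + 15 = 365
e = 365 / (365 + 103) = 365 / 468 = 0.7799
Estimated eligible among unknowns = 0.7799 × 107 = 83.45
Denom = 365 + 83.45 = 448.45
RR4 = 226 / 448.45 = 0.5040

50.4%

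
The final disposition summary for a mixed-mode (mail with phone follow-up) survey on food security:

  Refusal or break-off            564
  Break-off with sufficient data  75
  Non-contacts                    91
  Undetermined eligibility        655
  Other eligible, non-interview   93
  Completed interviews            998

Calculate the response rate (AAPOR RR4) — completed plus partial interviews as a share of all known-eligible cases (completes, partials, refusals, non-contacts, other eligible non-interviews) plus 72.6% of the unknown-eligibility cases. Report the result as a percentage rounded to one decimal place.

46.7%

Num = 998 + 75 = 1073
Eligible (known) = 998 + 75 + 564 + 91 + 93 = 1821
Eligible share of unknowns = 0.7260 × 655 = 475.53
Denominator = 1821 + 475.53 = 2296.53
RR4 = 1073 / 2296.53 = 0.4672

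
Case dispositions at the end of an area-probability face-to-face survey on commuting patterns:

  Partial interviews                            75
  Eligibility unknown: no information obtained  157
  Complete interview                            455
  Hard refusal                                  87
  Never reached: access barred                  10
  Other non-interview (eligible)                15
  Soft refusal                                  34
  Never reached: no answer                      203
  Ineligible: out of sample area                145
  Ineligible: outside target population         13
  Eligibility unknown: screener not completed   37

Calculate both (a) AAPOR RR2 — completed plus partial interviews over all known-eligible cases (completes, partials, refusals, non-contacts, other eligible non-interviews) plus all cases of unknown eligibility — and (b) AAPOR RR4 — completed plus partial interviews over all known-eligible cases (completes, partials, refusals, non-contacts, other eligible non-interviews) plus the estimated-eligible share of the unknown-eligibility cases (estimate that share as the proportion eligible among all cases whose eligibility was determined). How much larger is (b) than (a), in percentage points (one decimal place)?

Refused = 87 + 34 = 121
No answer / not reached = 203 + 10 = 213
Eligibility not determined = 37 + 157 = 194
Not eligible = 13 + 145 = 158
Numerator → 455 + 75 = 530
Denom → 455 + 75 + 121 + 213 + 15 + 194 = 1073
RR2 = 530 / 1073 = 0.4939
Known eligible → 455 + 75 + 121 + 213 + 15 = 879
e = 879 / (879 + 158) = 879 / 1037 = 0.8476
e × U → 0.8476 × 194 = 164.43
Denom → 879 + 164.43 = 1043.43
RR4 = 530 / 1043.43 = 0.5079
Difference = 50.79 − 49.39 = 1.40 percentage points

1.4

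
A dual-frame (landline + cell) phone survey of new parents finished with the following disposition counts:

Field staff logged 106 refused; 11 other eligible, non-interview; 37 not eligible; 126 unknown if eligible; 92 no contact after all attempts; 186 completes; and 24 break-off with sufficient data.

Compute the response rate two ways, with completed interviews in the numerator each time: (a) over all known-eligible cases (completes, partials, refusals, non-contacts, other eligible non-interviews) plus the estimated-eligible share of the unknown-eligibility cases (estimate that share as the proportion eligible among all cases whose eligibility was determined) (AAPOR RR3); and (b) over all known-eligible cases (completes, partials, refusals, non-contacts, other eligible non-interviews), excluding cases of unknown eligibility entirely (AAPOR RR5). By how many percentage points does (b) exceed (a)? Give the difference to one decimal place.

9.6

Top = 186
Eligible (known) = 186 + 24 + 106 + 92 + 11 = 419
e = 419 / (419 + 37) = 419 / 456 = 0.9189
e × U = 0.9189 × 126 = 115.78
Denominator = 419 + 115.78 = 534.78
RR3 = 186 / 534.78 = 0.3478
Denominator = 186 + 24 + 106 + 92 + 11 = 419
RR5 = 186 / 419 = 0.4439
Difference = 44.39 − 34.78 = 9.61 percentage points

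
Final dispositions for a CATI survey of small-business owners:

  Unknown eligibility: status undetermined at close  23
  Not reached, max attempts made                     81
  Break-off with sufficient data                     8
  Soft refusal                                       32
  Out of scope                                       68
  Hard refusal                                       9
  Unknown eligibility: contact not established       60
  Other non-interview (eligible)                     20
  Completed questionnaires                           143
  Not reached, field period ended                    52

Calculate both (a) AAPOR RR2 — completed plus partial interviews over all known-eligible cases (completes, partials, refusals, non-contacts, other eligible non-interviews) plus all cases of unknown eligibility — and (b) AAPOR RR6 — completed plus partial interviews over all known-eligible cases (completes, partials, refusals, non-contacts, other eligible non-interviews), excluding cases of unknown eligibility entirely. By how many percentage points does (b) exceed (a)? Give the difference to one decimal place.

Refusals = 9 + 32 = 41
No contact after all attempts = 52 + 81 = 133
Unknown eligibility = 60 + 23 = 83
Top → 143 + 8 = 151
Base → 143 + 8 + 41 + 133 + 20 + 83 = 428
RR2 = 151 / 428 = 0.3528
Base → 143 + 8 + 41 + 133 + 20 = 345
RR6 = 151 / 345 = 0.4377
Difference = 43.77 − 35.28 = 8.49 percentage points

8.5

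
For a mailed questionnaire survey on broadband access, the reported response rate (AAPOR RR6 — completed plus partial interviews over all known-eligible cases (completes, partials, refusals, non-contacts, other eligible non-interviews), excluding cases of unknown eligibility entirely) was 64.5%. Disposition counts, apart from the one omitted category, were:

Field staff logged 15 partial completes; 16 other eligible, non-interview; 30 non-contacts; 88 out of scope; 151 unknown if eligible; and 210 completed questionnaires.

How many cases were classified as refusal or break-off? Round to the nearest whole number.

Num = 210 + 15 = 225
RR6 = 225 / D = 0.645
D = 225 / 0.645 = 348.8
Rest of base = 271
refusal or break-off = 348.8 − 271 ≈ 78

78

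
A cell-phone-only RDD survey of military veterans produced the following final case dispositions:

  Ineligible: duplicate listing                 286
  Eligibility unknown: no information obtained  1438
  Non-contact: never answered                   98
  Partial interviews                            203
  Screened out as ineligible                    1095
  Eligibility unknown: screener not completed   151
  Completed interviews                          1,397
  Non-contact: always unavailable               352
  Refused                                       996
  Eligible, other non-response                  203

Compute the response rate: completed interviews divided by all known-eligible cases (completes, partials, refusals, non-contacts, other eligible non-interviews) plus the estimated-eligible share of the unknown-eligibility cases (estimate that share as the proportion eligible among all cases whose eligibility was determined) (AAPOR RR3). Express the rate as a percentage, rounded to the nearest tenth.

32.0%

No answer / not reached = 98 + 352 = 450
Undetermined eligibility = 151 + 1438 = 1589
Not eligible = 1095 + 286 = 1381
Numerator: 1397
Determined eligible: 1397 + 203 + 996 + 450 + 203 = 3249
e = 3249 / (3249 + 1381) = 3249 / 4630 = 0.7017
e × U: 0.7017 × 1589 = 1115.00
Denom: 3249 + 1115.00 = 4364.00
RR3 = 1397 / 4364.00 = 0.3201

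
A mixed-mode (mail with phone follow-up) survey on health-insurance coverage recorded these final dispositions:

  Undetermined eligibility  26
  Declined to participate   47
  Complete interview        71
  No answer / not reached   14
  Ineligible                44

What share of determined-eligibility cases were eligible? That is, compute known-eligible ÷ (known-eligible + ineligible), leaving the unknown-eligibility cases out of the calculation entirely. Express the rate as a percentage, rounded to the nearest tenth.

Eligible (known) → 71 + 47 + 14 = 132
e = 132 / (132 + 44) = 132 / 176 = 0.7500

75.0%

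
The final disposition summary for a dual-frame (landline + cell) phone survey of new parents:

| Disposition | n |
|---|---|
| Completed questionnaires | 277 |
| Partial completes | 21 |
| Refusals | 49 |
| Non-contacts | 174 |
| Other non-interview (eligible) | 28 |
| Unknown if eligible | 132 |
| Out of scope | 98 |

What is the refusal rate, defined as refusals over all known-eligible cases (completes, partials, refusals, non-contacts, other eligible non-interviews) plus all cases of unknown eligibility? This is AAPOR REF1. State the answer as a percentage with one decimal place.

Numerator → 49
Denominator → 277 + 21 + 49 + 174 + 28 + 132 = 681
REF1 = 49 / 681 = 0.0720

7.2%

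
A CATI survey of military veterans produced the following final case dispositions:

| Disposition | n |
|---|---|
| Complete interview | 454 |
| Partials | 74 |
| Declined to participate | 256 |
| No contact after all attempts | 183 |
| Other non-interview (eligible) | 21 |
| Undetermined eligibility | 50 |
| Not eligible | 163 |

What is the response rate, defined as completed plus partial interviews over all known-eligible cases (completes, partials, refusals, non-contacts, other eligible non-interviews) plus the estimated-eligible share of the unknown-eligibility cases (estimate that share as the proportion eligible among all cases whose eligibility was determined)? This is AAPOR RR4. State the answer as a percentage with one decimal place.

51.2%

Top: 454 + 74 = 528
Determined eligible: 454 + 74 + 256 + 183 + 21 = 988
e = 988 / (988 + 163) = 988 / 1151 = 0.8584
Estimated eligible among unknowns: 0.8584 × 50 = 42.92
Denom: 988 + 42.92 = 1030.92
RR4 = 528 / 1030.92 = 0.5122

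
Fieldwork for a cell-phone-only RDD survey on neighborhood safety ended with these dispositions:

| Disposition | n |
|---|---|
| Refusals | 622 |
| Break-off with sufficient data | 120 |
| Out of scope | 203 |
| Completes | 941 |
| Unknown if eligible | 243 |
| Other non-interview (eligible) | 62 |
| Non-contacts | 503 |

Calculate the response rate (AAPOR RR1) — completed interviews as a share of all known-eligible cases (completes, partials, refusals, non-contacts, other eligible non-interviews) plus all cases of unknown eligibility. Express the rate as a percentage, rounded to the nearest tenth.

37.8%

Num = 941
Denominator = 941 + 120 + 622 + 503 + 62 + 243 = 2491
RR1 = 941 / 2491 = 0.3778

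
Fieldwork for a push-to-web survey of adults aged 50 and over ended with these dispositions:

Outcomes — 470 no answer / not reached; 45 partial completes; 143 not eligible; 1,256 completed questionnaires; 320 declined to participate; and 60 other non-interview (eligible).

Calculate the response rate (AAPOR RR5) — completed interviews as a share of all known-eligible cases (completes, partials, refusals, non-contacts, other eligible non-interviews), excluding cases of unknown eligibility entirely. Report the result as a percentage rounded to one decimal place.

58.4%

Num: 1256
Denominator: 1256 + 45 + 320 + 470 + 60 = 2151
RR5 = 1256 / 2151 = 0.5839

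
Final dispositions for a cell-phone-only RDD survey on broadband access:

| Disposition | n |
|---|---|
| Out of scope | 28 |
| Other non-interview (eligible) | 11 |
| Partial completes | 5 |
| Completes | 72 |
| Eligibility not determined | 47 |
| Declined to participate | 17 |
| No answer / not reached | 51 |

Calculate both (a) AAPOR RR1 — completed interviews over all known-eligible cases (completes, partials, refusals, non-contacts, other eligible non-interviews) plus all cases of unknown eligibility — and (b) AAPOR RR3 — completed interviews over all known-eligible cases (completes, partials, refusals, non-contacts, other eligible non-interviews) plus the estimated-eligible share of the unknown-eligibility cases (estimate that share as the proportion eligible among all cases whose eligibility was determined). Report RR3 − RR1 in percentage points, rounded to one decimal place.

1.3

Top → 72
Denom → 72 + 5 + 17 + 51 + 11 + 47 = 203
RR1 = 72 / 203 = 0.3547
Eligible (known) → 72 + 5 + 17 + 51 + 11 = 156
e = 156 / (156 + 28) = 156 / 184 = 0.8478
e × U → 0.8478 × 47 = 39.85
Denom → 156 + 39.85 = 195.85
RR3 = 72 / 195.85 = 0.3676
Difference = 36.76 − 35.47 = 1.29 percentage points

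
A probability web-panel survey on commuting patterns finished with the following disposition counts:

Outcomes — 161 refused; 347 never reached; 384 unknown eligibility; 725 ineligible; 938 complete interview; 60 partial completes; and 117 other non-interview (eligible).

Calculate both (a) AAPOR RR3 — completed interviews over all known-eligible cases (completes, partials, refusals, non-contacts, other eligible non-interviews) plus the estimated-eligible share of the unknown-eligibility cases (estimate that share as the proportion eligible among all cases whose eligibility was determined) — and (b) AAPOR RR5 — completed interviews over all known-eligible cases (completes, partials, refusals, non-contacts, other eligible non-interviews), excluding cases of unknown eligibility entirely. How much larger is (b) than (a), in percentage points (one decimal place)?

8.1

Top → 938
Known eligible → 938 + 60 + 161 + 347 + 117 = 1623
e = 1623 / (1623 + 725) = 1623 / 2348 = 0.6912
Estimated eligible among unknowns → 0.6912 × 384 = 265.42
Denom → 1623 + 265.42 = 1888.42
RR3 = 938 / 1888.42 = 0.4967
Denom → 938 + 60 + 161 + 347 + 117 = 1623
RR5 = 938 / 1623 = 0.5779
Difference = 57.79 − 49.67 = 8.12 percentage points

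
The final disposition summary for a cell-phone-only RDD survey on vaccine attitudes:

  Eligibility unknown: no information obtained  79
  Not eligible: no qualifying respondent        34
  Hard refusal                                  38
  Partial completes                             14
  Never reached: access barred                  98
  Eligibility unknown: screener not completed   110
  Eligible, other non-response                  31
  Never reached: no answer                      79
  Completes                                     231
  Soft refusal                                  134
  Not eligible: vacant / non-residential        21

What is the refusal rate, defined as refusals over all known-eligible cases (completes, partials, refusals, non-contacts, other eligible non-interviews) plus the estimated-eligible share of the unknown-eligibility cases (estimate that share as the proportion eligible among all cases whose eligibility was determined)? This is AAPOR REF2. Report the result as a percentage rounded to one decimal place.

Refusals = 38 + 134 = 172
Non-contacts = 79 + 98 = 177
Eligibility not determined = 110 + 79 = 189
Ineligible = 34 + 21 = 55
Top → 172
Eligible (known) → 231 + 14 + 172 + 177 + 31 = 625
e = 625 / (625 + 55) = 625 / 680 = 0.9191
Eligible share of unknowns → 0.9191 × 189 = 173.71
Denominator → 625 + 173.71 = 798.71
REF2 = 172 / 798.71 = 0.2153

21.5%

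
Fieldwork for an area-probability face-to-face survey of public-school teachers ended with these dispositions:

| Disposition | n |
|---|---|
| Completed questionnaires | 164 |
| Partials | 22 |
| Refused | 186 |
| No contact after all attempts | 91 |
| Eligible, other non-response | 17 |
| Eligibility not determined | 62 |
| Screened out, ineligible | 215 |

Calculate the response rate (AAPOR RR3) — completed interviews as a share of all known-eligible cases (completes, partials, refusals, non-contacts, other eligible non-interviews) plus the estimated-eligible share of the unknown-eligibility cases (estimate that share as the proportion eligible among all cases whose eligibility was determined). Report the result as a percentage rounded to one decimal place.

Numerator: 164
Determined eligible: 164 + 22 + 186 + 91 + 17 = 480
e = 480 / (480 + 215) = 480 / 695 = 0.6906
e × U: 0.6906 × 62 = 42.82
Denominator: 480 + 42.82 = 522.82
RR3 = 164 / 522.82 = 0.3137

31.4%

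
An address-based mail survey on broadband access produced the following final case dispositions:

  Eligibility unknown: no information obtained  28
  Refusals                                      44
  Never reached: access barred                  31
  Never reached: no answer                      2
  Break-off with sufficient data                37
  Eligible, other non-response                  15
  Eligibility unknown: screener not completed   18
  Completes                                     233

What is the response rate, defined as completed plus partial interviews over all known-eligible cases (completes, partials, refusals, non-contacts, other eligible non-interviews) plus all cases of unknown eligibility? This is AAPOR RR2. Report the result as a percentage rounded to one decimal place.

No contact after all attempts = 2 + 31 = 33
Undetermined eligibility = 18 + 28 = 46
Numerator: 233 + 37 = 270
Denominator: 233 + 37 + 44 + 33 + 15 + 46 = 408
RR2 = 270 / 408 = 0.6618

66.2%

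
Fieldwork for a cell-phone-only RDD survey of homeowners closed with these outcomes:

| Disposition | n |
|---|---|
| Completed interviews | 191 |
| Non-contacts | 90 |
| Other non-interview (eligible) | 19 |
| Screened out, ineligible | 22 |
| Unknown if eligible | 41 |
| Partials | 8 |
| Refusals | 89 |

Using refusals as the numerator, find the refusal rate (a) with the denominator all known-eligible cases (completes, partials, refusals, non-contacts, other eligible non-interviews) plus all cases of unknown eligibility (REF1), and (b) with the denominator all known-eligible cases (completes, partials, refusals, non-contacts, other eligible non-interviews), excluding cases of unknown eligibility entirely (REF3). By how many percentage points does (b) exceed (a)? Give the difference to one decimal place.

2.1

Numerator: 89
Denom: 191 + 8 + 89 + 90 + 19 + 41 = 438
REF1 = 89 / 438 = 0.2032
Denom: 191 + 8 + 89 + 90 + 19 = 397
REF3 = 89 / 397 = 0.2242
Difference = 22.42 − 20.32 = 2.10 percentage points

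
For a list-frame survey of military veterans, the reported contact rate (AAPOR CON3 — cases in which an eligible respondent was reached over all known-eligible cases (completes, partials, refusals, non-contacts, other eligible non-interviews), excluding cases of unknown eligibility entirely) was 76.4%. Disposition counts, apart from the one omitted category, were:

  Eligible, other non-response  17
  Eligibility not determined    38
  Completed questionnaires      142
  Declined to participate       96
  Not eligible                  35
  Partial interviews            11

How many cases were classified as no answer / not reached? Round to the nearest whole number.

Numerator → 142 + 11 + 96 + 17 = 266
CON3 = 266 / D = 0.764
D = 266 / 0.764 = 348.2
Remaining denominator categories sum to 266
no answer / not reached = 348.2 − 266 ≈ 82

82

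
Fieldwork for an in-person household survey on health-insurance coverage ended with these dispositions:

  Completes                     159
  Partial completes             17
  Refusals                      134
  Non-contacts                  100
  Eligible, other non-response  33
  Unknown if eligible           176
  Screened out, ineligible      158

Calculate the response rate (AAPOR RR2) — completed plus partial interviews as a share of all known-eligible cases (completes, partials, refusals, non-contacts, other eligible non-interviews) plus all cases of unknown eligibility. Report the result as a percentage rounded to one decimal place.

28.4%

Numerator = 159 + 17 = 176
Denom = 159 + 17 + 134 + 100 + 33 + 176 = 619
RR2 = 176 / 619 = 0.2843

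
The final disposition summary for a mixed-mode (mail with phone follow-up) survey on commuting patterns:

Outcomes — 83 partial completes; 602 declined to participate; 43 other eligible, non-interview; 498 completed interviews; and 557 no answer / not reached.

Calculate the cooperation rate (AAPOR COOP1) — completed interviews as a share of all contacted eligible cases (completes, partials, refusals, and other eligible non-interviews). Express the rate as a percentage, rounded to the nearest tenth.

40.6%

Num → 498
Denom → 498 + 83 + 602 + 43 = 1226
COOP1 = 498 / 1226 = 0.4062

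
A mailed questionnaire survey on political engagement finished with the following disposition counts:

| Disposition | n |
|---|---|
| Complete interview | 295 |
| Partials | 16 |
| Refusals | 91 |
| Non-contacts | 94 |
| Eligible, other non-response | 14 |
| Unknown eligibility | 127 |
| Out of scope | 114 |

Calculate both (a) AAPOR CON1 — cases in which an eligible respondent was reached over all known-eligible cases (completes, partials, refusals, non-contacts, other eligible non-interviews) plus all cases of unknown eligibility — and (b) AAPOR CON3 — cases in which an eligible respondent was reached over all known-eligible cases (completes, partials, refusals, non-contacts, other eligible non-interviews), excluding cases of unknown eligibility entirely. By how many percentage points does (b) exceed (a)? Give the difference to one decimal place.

Top → 295 + 16 + 91 + 14 = 416
Denominator → 295 + 16 + 91 + 94 + 14 + 127 = 637
CON1 = 416 / 637 = 0.6531
Denominator → 295 + 16 + 91 + 94 + 14 = 510
CON3 = 416 / 510 = 0.8157
Difference = 81.57 − 65.31 = 16.26 percentage points

16.3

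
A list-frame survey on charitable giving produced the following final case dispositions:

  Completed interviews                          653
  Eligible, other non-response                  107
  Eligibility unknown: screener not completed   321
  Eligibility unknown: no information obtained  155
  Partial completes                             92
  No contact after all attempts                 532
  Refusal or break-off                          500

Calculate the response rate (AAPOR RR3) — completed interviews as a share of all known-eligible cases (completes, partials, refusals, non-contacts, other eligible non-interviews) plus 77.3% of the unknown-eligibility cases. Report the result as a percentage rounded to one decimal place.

Unknown if eligible = 321 + 155 = 476
Top → 653
Known eligible → 653 + 92 + 500 + 532 + 107 = 1884
Estimated eligible among unknowns → 0.7730 × 476 = 367.95
Denom → 1884 + 367.95 = 2251.95
RR3 = 653 / 2251.95 = 0.2900

29.0%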